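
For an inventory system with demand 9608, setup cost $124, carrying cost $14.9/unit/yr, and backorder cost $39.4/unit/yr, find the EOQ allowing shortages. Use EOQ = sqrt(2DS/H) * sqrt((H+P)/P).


Formula: EOQ* = sqrt(2DS/H) * sqrt((H+P)/P)
Base EOQ = sqrt(2*9608*124/14.9) = 399.9 units
Correction = sqrt((14.9+39.4)/39.4) = 1.17396
EOQ* = 399.9 * 1.17396 = 469.5 units

469.5 units


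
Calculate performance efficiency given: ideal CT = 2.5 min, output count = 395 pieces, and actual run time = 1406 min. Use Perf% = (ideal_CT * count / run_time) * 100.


Formula: Performance = (Ideal CT * Total Count) / Run Time * 100
Ideal output time = 2.5 * 395 = 987.5 min
Performance = 987.5 / 1406 * 100 = 70.2%

70.2%


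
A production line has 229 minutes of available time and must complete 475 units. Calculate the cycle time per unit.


Formula: CT = Available Time / Number of Units
CT = 229 min / 475 units
CT = 0.48 min/unit

0.48 min/unit


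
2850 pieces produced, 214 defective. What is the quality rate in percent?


Formula: Quality Rate = Good Pieces / Total Pieces * 100
Good pieces = 2850 - 214 = 2636
QR = 2636 / 2850 * 100 = 92.5%

92.5%


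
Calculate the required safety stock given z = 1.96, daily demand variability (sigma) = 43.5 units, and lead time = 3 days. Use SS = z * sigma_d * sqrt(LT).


Formula: SS = z * sigma_d * sqrt(LT)
sqrt(LT) = sqrt(3) = 1.7321
SS = 1.96 * 43.5 * 1.7321
SS = 147.7 units

147.7 units


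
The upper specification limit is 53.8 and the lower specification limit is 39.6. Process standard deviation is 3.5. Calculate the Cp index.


Cp = (53.8 - 39.6) / (6 * 3.5)

0.68


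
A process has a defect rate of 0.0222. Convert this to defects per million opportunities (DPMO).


DPMO = defect_rate * 1000000 = 0.0222 * 1000000

22200


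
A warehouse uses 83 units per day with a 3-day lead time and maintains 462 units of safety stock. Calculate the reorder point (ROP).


Formula: ROP = (Daily Demand * Lead Time) + Safety Stock
Demand during lead time = 83 * 3 = 249 units
ROP = 249 + 462 = 711 units

711 units


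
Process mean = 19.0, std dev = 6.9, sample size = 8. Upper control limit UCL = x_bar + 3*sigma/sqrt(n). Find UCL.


UCL = 19.0 + 3 * 6.9 / sqrt(8)

26.32


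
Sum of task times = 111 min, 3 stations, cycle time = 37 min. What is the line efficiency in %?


Formula: Efficiency = Sum of Task Times / (N_stations * CT) * 100
Total station capacity = 3 stations * 37 min = 111 min
Efficiency = 111 / 111 * 100 = 100.0%

100.0%


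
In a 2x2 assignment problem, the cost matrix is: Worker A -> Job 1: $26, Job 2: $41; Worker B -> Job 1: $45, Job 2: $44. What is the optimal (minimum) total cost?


Option 1: A->1 + B->2 = $26 + $44 = $70
Option 2: A->2 + B->1 = $41 + $45 = $86
Min cost = min($70, $86) = $70

$70


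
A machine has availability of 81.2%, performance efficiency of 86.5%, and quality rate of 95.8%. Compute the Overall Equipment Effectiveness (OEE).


Formula: OEE = Availability * Performance * Quality / 10000
A * P = 81.2% * 86.5% / 100 = 70.24%
OEE = 70.24% * 95.8% / 100 = 67.3%

67.3%


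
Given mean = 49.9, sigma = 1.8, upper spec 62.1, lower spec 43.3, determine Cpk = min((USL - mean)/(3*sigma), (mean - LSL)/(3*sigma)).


Cpu = (62.1 - 49.9) / (3 * 1.8) = 2.26
Cpl = (49.9 - 43.3) / (3 * 1.8) = 1.22
Cpk = min(2.26, 1.22) = 1.22

1.22


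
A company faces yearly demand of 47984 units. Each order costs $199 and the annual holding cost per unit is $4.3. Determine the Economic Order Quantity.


Formula: EOQ = sqrt(2 * D * S / H)
Numerator: 2 * 47984 * 199 = 19097632
2DS/H = 19097632 / 4.3 = 4441309.8
EOQ = sqrt(4441309.8) = 2107.4 units

2107.4 units


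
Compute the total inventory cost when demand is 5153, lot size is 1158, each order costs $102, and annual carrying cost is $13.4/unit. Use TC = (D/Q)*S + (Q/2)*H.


TC = 5153/1158 * 102 + 1158/2 * 13.4

$8212.49


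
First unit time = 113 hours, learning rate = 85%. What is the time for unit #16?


Formula: T_n = T_1 * (learning_rate)^(log2(n)) where learning_rate = rate/100
Doublings = log2(16) = 4
T_n = 113 * 0.85^4
T_n = 113 * 0.522 = 59.0 hours

59.0 hours


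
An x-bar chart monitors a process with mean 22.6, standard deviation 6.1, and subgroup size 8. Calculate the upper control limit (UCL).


UCL = 22.6 + 3 * 6.1 / sqrt(8)

29.07


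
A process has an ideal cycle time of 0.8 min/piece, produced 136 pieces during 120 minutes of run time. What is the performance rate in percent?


Formula: Performance = (Ideal CT * Total Count) / Run Time * 100
Ideal output time = 0.8 * 136 = 108.8 min
Performance = 108.8 / 120 * 100 = 90.7%

90.7%


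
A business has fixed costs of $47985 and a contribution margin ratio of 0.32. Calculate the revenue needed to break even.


Formula: BER = Fixed Costs / Contribution Margin Ratio
BER = $47985 / 0.32
BER = $149953.13 (to the nearest cent)

$149953.13


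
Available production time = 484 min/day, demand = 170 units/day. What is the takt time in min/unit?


Formula: Takt Time = Available Production Time / Customer Demand
Takt = 484 min/day / 170 units/day
Takt = 2.85 min/unit

2.85 min/unit


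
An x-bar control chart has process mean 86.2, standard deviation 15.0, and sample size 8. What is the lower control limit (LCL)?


LCL = 86.2 - 3 * 15.0 / sqrt(8)

70.29


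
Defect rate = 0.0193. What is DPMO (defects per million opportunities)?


DPMO = defect_rate * 1000000 = 0.0193 * 1000000

19300


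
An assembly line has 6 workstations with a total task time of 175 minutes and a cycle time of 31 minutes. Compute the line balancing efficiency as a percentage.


Formula: Efficiency = Sum of Task Times / (N_stations * CT) * 100
Total station capacity = 6 stations * 31 min = 186 min
Efficiency = 175 / 186 * 100 = 94.1%

94.1%


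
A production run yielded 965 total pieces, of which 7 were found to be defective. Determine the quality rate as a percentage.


Formula: Quality Rate = Good Pieces / Total Pieces * 100
Good pieces = 965 - 7 = 958
QR = 958 / 965 * 100 = 99.3%

99.3%


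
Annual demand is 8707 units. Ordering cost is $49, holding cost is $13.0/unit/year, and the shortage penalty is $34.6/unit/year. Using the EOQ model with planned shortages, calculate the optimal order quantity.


Formula: EOQ* = sqrt(2DS/H) * sqrt((H+P)/P)
Base EOQ = sqrt(2*8707*49/13.0) = 256.2 units
Correction = sqrt((13.0+34.6)/34.6) = 1.17291
EOQ* = 256.2 * 1.17291 = 300.5 units

300.5 units


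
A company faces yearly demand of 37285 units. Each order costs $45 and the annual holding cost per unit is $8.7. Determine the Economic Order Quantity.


Formula: EOQ = sqrt(2 * D * S / H)
Numerator: 2 * 37285 * 45 = 3355650
2DS/H = 3355650 / 8.7 = 385706.9
EOQ = sqrt(385706.9) = 621.1 units

621.1 units


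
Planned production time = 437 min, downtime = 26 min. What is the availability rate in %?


Formula: Availability = (Planned Time - Downtime) / Planned Time * 100
Uptime = 437 - 26 = 411 min
Availability = 411 / 437 * 100 = 94.1%

94.1%


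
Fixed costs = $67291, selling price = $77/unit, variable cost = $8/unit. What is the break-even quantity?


Formula: BEQ = Fixed Costs / (Price - Variable Cost)
Contribution margin = $77 - $8 = $69/unit
BEQ = ceil($67291 / $69/unit) = ceil(975.23) = 976 units

976 units


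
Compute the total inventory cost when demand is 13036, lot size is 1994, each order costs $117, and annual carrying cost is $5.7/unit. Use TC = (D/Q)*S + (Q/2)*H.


TC = 13036/1994 * 117 + 1994/2 * 5.7

$6447.80


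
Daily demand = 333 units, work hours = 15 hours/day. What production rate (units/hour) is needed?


Formula: Production Rate = Daily Demand / Available Hours
Rate = 333 units/day / 15 hours/day
Rate = 22.2 units/hour

22.2 units/hour


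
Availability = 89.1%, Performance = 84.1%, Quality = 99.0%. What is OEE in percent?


Formula: OEE = Availability * Performance * Quality / 10000
A * P = 89.1% * 84.1% / 100 = 74.93%
OEE = 74.93% * 99.0% / 100 = 74.2%

74.2%


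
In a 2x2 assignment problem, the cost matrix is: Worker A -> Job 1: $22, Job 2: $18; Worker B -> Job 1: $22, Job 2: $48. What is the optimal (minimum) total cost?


Option 1: A->1 + B->2 = $22 + $48 = $70
Option 2: A->2 + B->1 = $18 + $22 = $40
Min cost = min($70, $40) = $40

$40


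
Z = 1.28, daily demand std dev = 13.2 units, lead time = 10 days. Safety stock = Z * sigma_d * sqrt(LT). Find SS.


Formula: SS = z * sigma_d * sqrt(LT)
sqrt(LT) = sqrt(10) = 3.1623
SS = 1.28 * 13.2 * 3.1623
SS = 53.4 units

53.4 units


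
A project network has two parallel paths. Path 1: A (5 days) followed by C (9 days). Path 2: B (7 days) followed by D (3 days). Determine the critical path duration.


Path 1 = 5 + 9 = 14 days
Path 2 = 7 + 3 = 10 days
Duration = max(14, 10) = 14 days

14 days


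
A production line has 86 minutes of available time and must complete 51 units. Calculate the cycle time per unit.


Formula: CT = Available Time / Number of Units
CT = 86 min / 51 units
CT = 1.69 min/unit

1.69 min/unit


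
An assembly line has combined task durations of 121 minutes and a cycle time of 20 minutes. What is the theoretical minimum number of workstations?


Formula: N_min = ceil(Sum of Task Times / Cycle Time)
N_min = ceil(121 min / 20 min) = ceil(6.05)
N_min = 7 stations

7


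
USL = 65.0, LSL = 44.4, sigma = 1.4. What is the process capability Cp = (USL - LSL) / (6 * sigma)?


Cp = (65.0 - 44.4) / (6 * 1.4)

2.45


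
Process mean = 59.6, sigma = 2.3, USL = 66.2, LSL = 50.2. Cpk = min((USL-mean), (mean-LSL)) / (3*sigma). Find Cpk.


Cpu = (66.2 - 59.6) / (3 * 2.3) = 0.96
Cpl = (59.6 - 50.2) / (3 * 2.3) = 1.36
Cpk = min(0.96, 1.36) = 0.96

0.96


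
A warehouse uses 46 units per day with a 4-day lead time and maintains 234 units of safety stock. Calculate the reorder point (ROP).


Formula: ROP = (Daily Demand * Lead Time) + Safety Stock
Demand during lead time = 46 * 4 = 184 units
ROP = 184 + 234 = 418 units

418 units


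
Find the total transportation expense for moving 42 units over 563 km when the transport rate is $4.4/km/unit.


TC = dist * cost * units = 563 * 4.4 * 42 = $104042.40

$104042.40


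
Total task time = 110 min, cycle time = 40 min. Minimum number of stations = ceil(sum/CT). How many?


Formula: N_min = ceil(Sum of Task Times / Cycle Time)
N_min = ceil(110 min / 40 min) = ceil(2.75)
N_min = 3 stations

3


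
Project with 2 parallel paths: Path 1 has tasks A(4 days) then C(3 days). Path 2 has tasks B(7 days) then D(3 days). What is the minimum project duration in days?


Path 1 = 4 + 3 = 7 days
Path 2 = 7 + 3 = 10 days
Duration = max(7, 10) = 10 days

10 days


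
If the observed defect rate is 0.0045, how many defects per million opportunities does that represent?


DPMO = defect_rate * 1000000 = 0.0045 * 1000000

4500


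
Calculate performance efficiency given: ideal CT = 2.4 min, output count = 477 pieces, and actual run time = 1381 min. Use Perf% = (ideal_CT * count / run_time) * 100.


Formula: Performance = (Ideal CT * Total Count) / Run Time * 100
Ideal output time = 2.4 * 477 = 1144.8 min
Performance = 1144.8 / 1381 * 100 = 82.9%

82.9%


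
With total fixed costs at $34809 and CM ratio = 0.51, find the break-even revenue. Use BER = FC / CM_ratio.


Formula: BER = Fixed Costs / Contribution Margin Ratio
BER = $34809 / 0.51
BER = $68252.94 (to the nearest cent)

$68252.94


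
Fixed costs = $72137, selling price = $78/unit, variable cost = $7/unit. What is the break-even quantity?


Formula: BEQ = Fixed Costs / (Price - Variable Cost)
Contribution margin = $78 - $7 = $71/unit
BEQ = ceil($72137 / $71/unit) = ceil(1016.01) = 1017 units

1017 units


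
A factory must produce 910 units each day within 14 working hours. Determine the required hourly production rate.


Formula: Production Rate = Daily Demand / Available Hours
Rate = 910 units/day / 14 hours/day
Rate = 65.0 units/hour

65.0 units/hour


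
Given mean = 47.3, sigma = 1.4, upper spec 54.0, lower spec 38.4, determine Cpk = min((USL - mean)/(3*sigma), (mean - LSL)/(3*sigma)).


Cpu = (54.0 - 47.3) / (3 * 1.4) = 1.6
Cpl = (47.3 - 38.4) / (3 * 1.4) = 2.12
Cpk = min(1.6, 2.12) = 1.6

1.6


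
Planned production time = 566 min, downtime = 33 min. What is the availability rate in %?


Formula: Availability = (Planned Time - Downtime) / Planned Time * 100
Uptime = 566 - 33 = 533 min
Availability = 533 / 566 * 100 = 94.2%

94.2%


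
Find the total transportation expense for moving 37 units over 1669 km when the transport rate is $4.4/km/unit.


TC = dist * cost * units = 1669 * 4.4 * 37 = $271713.20

$271713.20


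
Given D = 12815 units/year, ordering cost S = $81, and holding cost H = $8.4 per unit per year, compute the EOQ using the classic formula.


Formula: EOQ = sqrt(2 * D * S / H)
Numerator: 2 * 12815 * 81 = 2076030
2DS/H = 2076030 / 8.4 = 247146.4
EOQ = sqrt(247146.4) = 497.1 units

497.1 units


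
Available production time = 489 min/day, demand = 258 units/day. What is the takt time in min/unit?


Formula: Takt Time = Available Production Time / Customer Demand
Takt = 489 min/day / 258 units/day
Takt = 1.9 min/unit

1.9 min/unit


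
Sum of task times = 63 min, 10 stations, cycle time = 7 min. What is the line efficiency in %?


Formula: Efficiency = Sum of Task Times / (N_stations * CT) * 100
Total station capacity = 10 stations * 7 min = 70 min
Efficiency = 63 / 70 * 100 = 90.0%

90.0%


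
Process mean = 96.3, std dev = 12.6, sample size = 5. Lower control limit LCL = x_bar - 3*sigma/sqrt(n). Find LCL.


LCL = 96.3 - 3 * 12.6 / sqrt(5)

79.4


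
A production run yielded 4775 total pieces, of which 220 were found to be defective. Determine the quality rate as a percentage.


Formula: Quality Rate = Good Pieces / Total Pieces * 100
Good pieces = 4775 - 220 = 4555
QR = 4555 / 4775 * 100 = 95.4%

95.4%


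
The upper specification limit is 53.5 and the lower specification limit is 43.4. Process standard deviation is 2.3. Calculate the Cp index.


Cp = (53.5 - 43.4) / (6 * 2.3)

0.73


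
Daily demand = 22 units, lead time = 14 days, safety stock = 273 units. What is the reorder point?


Formula: ROP = (Daily Demand * Lead Time) + Safety Stock
Demand during lead time = 22 * 14 = 308 units
ROP = 308 + 273 = 581 units

581 units


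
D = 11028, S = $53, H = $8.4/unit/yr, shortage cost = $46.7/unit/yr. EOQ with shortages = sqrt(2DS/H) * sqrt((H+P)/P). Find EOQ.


Formula: EOQ* = sqrt(2DS/H) * sqrt((H+P)/P)
Base EOQ = sqrt(2*11028*53/8.4) = 373.05 units
Correction = sqrt((8.4+46.7)/46.7) = 1.08622
EOQ* = 373.05 * 1.08622 = 405.2 units

405.2 units


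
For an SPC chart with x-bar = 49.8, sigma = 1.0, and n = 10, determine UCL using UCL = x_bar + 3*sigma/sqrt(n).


UCL = 49.8 + 3 * 1.0 / sqrt(10)

50.75


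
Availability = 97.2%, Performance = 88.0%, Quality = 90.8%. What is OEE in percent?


Formula: OEE = Availability * Performance * Quality / 10000
A * P = 97.2% * 88.0% / 100 = 85.54%
OEE = 85.54% * 90.8% / 100 = 77.7%

77.7%


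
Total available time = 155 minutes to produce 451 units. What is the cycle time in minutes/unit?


Formula: CT = Available Time / Number of Units
CT = 155 min / 451 units
CT = 0.34 min/unit

0.34 min/unit


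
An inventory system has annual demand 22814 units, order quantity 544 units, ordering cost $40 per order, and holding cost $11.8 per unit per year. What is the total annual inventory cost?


TC = 22814/544 * 40 + 544/2 * 11.8

$4887.10


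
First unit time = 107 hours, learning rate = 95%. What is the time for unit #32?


Formula: T_n = T_1 * (learning_rate)^(log2(n)) where learning_rate = rate/100
Doublings = log2(32) = 5
T_n = 107 * 0.95^5
T_n = 107 * 0.7738 = 82.8 hours

82.8 hours


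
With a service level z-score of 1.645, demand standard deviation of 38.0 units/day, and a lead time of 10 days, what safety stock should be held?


Formula: SS = z * sigma_d * sqrt(LT)
sqrt(LT) = sqrt(10) = 3.1623
SS = 1.645 * 38.0 * 3.1623
SS = 197.7 units

197.7 units


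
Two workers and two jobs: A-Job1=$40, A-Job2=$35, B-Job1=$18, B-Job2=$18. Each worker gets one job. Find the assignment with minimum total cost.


Option 1: A->1 + B->2 = $40 + $18 = $58
Option 2: A->2 + B->1 = $35 + $18 = $53
Min cost = min($58, $53) = $53

$53


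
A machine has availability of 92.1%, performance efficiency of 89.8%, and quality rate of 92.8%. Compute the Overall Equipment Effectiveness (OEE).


Formula: OEE = Availability * Performance * Quality / 10000
A * P = 92.1% * 89.8% / 100 = 82.71%
OEE = 82.71% * 92.8% / 100 = 76.8%

76.8%


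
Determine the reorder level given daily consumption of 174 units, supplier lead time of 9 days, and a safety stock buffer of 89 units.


Formula: ROP = (Daily Demand * Lead Time) + Safety Stock
Demand during lead time = 174 * 9 = 1566 units
ROP = 1566 + 89 = 1655 units

1655 units


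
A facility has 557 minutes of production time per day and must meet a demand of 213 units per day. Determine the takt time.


Formula: Takt Time = Available Production Time / Customer Demand
Takt = 557 min/day / 213 units/day
Takt = 2.62 min/unit

2.62 min/unit


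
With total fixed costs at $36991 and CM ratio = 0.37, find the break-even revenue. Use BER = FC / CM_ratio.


Formula: BER = Fixed Costs / Contribution Margin Ratio
BER = $36991 / 0.37
BER = $99975.68 (to the nearest cent)

$99975.68


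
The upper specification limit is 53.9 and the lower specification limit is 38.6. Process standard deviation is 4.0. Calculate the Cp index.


Cp = (53.9 - 38.6) / (6 * 4.0)

0.64


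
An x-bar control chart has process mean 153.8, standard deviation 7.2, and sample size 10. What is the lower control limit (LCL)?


LCL = 153.8 - 3 * 7.2 / sqrt(10)

146.97


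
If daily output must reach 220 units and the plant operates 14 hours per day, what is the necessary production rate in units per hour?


Formula: Production Rate = Daily Demand / Available Hours
Rate = 220 units/day / 14 hours/day
Rate = 15.7 units/hour

15.7 units/hour


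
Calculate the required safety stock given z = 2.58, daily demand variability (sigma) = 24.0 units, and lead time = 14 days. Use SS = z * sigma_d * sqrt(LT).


Formula: SS = z * sigma_d * sqrt(LT)
sqrt(LT) = sqrt(14) = 3.7417
SS = 2.58 * 24.0 * 3.7417
SS = 231.7 units

231.7 units


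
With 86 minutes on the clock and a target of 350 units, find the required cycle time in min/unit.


Formula: CT = Available Time / Number of Units
CT = 86 min / 350 units
CT = 0.25 min/unit

0.25 min/unit


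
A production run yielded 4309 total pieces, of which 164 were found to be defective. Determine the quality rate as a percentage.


Formula: Quality Rate = Good Pieces / Total Pieces * 100
Good pieces = 4309 - 164 = 4145
QR = 4145 / 4309 * 100 = 96.2%

96.2%


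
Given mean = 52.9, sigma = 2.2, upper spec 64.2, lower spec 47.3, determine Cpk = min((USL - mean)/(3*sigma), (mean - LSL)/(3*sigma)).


Cpu = (64.2 - 52.9) / (3 * 2.2) = 1.71
Cpl = (52.9 - 47.3) / (3 * 2.2) = 0.85
Cpk = min(1.71, 0.85) = 0.85

0.85


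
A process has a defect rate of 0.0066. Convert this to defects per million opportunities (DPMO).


DPMO = defect_rate * 1000000 = 0.0066 * 1000000

6600


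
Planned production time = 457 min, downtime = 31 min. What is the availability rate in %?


Formula: Availability = (Planned Time - Downtime) / Planned Time * 100
Uptime = 457 - 31 = 426 min
Availability = 426 / 457 * 100 = 93.2%

93.2%


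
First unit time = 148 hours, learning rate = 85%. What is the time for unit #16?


Formula: T_n = T_1 * (learning_rate)^(log2(n)) where learning_rate = rate/100
Doublings = log2(16) = 4
T_n = 148 * 0.85^4
T_n = 148 * 0.522 = 77.3 hours

77.3 hours


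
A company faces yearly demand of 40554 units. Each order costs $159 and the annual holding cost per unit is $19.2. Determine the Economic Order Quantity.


Formula: EOQ = sqrt(2 * D * S / H)
Numerator: 2 * 40554 * 159 = 12896172
2DS/H = 12896172 / 19.2 = 671675.6
EOQ = sqrt(671675.6) = 819.6 units

819.6 units


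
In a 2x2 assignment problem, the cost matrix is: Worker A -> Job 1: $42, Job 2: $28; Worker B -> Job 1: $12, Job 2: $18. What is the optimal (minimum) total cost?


Option 1: A->1 + B->2 = $42 + $18 = $60
Option 2: A->2 + B->1 = $28 + $12 = $40
Min cost = min($60, $40) = $40

$40


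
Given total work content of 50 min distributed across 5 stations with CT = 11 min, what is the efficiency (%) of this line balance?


Formula: Efficiency = Sum of Task Times / (N_stations * CT) * 100
Total station capacity = 5 stations * 11 min = 55 min
Efficiency = 50 / 55 * 100 = 90.9%

90.9%


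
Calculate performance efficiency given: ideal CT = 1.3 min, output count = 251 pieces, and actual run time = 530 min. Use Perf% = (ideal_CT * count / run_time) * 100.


Formula: Performance = (Ideal CT * Total Count) / Run Time * 100
Ideal output time = 1.3 * 251 = 326.3 min
Performance = 326.3 / 530 * 100 = 61.6%

61.6%


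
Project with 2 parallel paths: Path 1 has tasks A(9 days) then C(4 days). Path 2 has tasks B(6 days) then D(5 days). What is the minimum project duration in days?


Path 1 = 9 + 4 = 13 days
Path 2 = 6 + 5 = 11 days
Duration = max(13, 11) = 13 days

13 days


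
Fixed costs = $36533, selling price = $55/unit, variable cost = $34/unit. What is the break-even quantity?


Formula: BEQ = Fixed Costs / (Price - Variable Cost)
Contribution margin = $55 - $34 = $21/unit
BEQ = ceil($36533 / $21/unit) = ceil(1739.67) = 1740 units

1740 units


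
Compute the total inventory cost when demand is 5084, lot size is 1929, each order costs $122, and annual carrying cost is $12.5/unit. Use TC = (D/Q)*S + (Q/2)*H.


TC = 5084/1929 * 122 + 1929/2 * 12.5

$12377.79


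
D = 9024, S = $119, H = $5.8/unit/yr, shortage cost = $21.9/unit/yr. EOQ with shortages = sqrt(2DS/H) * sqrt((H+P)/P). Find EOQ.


Formula: EOQ* = sqrt(2DS/H) * sqrt((H+P)/P)
Base EOQ = sqrt(2*9024*119/5.8) = 608.52 units
Correction = sqrt((5.8+21.9)/21.9) = 1.12465
EOQ* = 608.52 * 1.12465 = 684.4 units

684.4 units


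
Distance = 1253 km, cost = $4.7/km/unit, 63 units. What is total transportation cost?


TC = dist * cost * units = 1253 * 4.7 * 63 = $371013.30

$371013.30


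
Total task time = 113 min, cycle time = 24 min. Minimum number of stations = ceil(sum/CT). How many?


Formula: N_min = ceil(Sum of Task Times / Cycle Time)
N_min = ceil(113 min / 24 min) = ceil(4.7083)
N_min = 5 stations

5


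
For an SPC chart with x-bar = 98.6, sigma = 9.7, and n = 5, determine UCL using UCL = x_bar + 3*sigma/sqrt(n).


UCL = 98.6 + 3 * 9.7 / sqrt(5)

111.61


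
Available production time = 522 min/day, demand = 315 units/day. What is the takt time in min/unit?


Formula: Takt Time = Available Production Time / Customer Demand
Takt = 522 min/day / 315 units/day
Takt = 1.66 min/unit

1.66 min/unit


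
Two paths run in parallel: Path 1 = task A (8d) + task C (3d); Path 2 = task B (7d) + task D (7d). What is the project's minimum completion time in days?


Path 1 = 8 + 3 = 11 days
Path 2 = 7 + 7 = 14 days
Duration = max(11, 14) = 14 days

14 days


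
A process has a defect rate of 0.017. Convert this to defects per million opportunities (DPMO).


DPMO = defect_rate * 1000000 = 0.017 * 1000000

17000


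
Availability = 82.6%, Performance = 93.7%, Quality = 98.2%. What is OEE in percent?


Formula: OEE = Availability * Performance * Quality / 10000
A * P = 82.6% * 93.7% / 100 = 77.4%
OEE = 77.4% * 98.2% / 100 = 76.0%

76.0%


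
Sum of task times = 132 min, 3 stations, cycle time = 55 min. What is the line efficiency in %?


Formula: Efficiency = Sum of Task Times / (N_stations * CT) * 100
Total station capacity = 3 stations * 55 min = 165 min
Efficiency = 132 / 165 * 100 = 80.0%

80.0%


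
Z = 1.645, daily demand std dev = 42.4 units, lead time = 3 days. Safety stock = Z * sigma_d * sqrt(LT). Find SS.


Formula: SS = z * sigma_d * sqrt(LT)
sqrt(LT) = sqrt(3) = 1.7321
SS = 1.645 * 42.4 * 1.7321
SS = 120.8 units

120.8 units


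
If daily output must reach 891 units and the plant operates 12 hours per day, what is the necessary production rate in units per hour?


Formula: Production Rate = Daily Demand / Available Hours
Rate = 891 units/day / 12 hours/day
Rate = 74.3 units/hour

74.3 units/hour


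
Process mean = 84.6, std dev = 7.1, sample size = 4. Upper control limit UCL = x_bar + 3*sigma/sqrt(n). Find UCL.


UCL = 84.6 + 3 * 7.1 / sqrt(4)

95.25


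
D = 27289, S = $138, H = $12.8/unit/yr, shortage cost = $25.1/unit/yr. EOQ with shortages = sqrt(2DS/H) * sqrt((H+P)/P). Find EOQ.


Formula: EOQ* = sqrt(2DS/H) * sqrt((H+P)/P)
Base EOQ = sqrt(2*27289*138/12.8) = 767.08 units
Correction = sqrt((12.8+25.1)/25.1) = 1.2288
EOQ* = 767.08 * 1.2288 = 942.6 units

942.6 units


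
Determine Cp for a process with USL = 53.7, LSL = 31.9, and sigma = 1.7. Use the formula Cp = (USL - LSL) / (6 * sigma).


Cp = (53.7 - 31.9) / (6 * 1.7)

2.14


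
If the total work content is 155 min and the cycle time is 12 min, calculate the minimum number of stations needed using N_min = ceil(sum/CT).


Formula: N_min = ceil(Sum of Task Times / Cycle Time)
N_min = ceil(155 min / 12 min) = ceil(12.9167)
N_min = 13 stations

13


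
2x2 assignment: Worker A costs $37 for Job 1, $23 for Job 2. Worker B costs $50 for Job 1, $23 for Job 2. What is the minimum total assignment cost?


Option 1: A->1 + B->2 = $37 + $23 = $60
Option 2: A->2 + B->1 = $23 + $50 = $73
Min cost = min($60, $73) = $60

$60


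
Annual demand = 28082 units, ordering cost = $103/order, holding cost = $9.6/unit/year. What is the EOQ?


Formula: EOQ = sqrt(2 * D * S / H)
Numerator: 2 * 28082 * 103 = 5784892
2DS/H = 5784892 / 9.6 = 602592.9
EOQ = sqrt(602592.9) = 776.3 units

776.3 units


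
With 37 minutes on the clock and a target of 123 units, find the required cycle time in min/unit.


Formula: CT = Available Time / Number of Units
CT = 37 min / 123 units
CT = 0.3 min/unit

0.3 min/unit


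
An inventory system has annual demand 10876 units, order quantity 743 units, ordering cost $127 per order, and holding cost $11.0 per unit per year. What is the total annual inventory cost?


TC = 10876/743 * 127 + 743/2 * 11.0

$5945.52


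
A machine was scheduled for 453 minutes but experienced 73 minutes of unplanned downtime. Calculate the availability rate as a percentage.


Formula: Availability = (Planned Time - Downtime) / Planned Time * 100
Uptime = 453 - 73 = 380 min
Availability = 380 / 453 * 100 = 83.9%

83.9%


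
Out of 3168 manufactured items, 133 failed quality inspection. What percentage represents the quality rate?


Formula: Quality Rate = Good Pieces / Total Pieces * 100
Good pieces = 3168 - 133 = 3035
QR = 3035 / 3168 * 100 = 95.8%

95.8%


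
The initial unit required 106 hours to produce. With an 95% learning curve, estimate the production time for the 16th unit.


Formula: T_n = T_1 * (learning_rate)^(log2(n)) where learning_rate = rate/100
Doublings = log2(16) = 4
T_n = 106 * 0.95^4
T_n = 106 * 0.8145 = 86.3 hours

86.3 hours


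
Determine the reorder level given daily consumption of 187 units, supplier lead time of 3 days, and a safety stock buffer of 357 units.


Formula: ROP = (Daily Demand * Lead Time) + Safety Stock
Demand during lead time = 187 * 3 = 561 units
ROP = 561 + 357 = 918 units

918 units


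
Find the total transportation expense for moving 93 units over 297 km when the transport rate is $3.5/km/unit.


TC = dist * cost * units = 297 * 3.5 * 93 = $96673.50

$96673.50


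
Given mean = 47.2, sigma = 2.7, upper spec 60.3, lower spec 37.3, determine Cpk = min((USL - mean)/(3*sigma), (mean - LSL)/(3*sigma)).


Cpu = (60.3 - 47.2) / (3 * 2.7) = 1.62
Cpl = (47.2 - 37.3) / (3 * 2.7) = 1.22
Cpk = min(1.62, 1.22) = 1.22

1.22


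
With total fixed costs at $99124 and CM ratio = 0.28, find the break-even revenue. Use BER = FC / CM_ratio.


Formula: BER = Fixed Costs / Contribution Margin Ratio
BER = $99124 / 0.28
BER = $354014.29 (to the nearest cent)

$354014.29


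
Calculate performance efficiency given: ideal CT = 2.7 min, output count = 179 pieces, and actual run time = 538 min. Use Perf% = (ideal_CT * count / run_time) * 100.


Formula: Performance = (Ideal CT * Total Count) / Run Time * 100
Ideal output time = 2.7 * 179 = 483.3 min
Performance = 483.3 / 538 * 100 = 89.8%

89.8%


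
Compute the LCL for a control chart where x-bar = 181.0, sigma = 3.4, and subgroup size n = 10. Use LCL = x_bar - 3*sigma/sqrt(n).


LCL = 181.0 - 3 * 3.4 / sqrt(10)

177.77


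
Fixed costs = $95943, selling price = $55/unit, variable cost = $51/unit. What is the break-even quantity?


Formula: BEQ = Fixed Costs / (Price - Variable Cost)
Contribution margin = $55 - $51 = $4/unit
BEQ = ceil($95943 / $4/unit) = ceil(23985.75) = 23986 units

23986 units


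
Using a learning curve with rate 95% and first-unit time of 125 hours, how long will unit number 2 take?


Formula: T_n = T_1 * (learning_rate)^(log2(n)) where learning_rate = rate/100
Doublings = log2(2) = 1
T_n = 125 * 0.95^1
T_n = 125 * 0.95 = 118.8 hours

118.8 hours


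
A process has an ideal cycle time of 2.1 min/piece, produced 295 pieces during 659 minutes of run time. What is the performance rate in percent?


Formula: Performance = (Ideal CT * Total Count) / Run Time * 100
Ideal output time = 2.1 * 295 = 619.5 min
Performance = 619.5 / 659 * 100 = 94.0%

94.0%


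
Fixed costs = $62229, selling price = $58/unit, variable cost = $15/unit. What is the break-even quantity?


Formula: BEQ = Fixed Costs / (Price - Variable Cost)
Contribution margin = $58 - $15 = $43/unit
BEQ = ceil($62229 / $43/unit) = ceil(1447.19) = 1448 units

1448 units


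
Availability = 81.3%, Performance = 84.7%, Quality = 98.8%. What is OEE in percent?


Formula: OEE = Availability * Performance * Quality / 10000
A * P = 81.3% * 84.7% / 100 = 68.86%
OEE = 68.86% * 98.8% / 100 = 68.0%

68.0%


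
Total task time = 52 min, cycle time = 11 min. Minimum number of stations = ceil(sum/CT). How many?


Formula: N_min = ceil(Sum of Task Times / Cycle Time)
N_min = ceil(52 min / 11 min) = ceil(4.7273)
N_min = 5 stations

5


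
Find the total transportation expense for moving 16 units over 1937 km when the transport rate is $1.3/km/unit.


TC = dist * cost * units = 1937 * 1.3 * 16 = $40289.60

$40289.60


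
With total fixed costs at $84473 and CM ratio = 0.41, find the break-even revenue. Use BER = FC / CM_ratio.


Formula: BER = Fixed Costs / Contribution Margin Ratio
BER = $84473 / 0.41
BER = $206031.71 (to the nearest cent)

$206031.71


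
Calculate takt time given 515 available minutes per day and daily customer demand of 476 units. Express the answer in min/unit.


Formula: Takt Time = Available Production Time / Customer Demand
Takt = 515 min/day / 476 units/day
Takt = 1.08 min/unit

1.08 min/unit


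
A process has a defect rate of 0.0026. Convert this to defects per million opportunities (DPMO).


DPMO = defect_rate * 1000000 = 0.0026 * 1000000

2600


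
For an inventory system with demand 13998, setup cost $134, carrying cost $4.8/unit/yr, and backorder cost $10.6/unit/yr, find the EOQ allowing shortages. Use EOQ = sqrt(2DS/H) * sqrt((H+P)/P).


Formula: EOQ* = sqrt(2DS/H) * sqrt((H+P)/P)
Base EOQ = sqrt(2*13998*134/4.8) = 884.06 units
Correction = sqrt((4.8+10.6)/10.6) = 1.20533
EOQ* = 884.06 * 1.20533 = 1065.6 units

1065.6 units


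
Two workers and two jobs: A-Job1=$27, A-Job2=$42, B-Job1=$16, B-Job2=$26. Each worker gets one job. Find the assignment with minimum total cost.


Option 1: A->1 + B->2 = $27 + $26 = $53
Option 2: A->2 + B->1 = $42 + $16 = $58
Min cost = min($53, $58) = $53

$53


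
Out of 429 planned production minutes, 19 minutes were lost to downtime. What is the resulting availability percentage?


Formula: Availability = (Planned Time - Downtime) / Planned Time * 100
Uptime = 429 - 19 = 410 min
Availability = 410 / 429 * 100 = 95.6%

95.6%


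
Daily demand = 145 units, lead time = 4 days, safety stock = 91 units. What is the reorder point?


Formula: ROP = (Daily Demand * Lead Time) + Safety Stock
Demand during lead time = 145 * 4 = 580 units
ROP = 580 + 91 = 671 units

671 units


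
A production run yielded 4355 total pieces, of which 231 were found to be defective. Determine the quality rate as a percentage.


Formula: Quality Rate = Good Pieces / Total Pieces * 100
Good pieces = 4355 - 231 = 4124
QR = 4124 / 4355 * 100 = 94.7%

94.7%


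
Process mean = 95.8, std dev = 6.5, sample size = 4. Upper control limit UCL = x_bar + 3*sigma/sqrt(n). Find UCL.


UCL = 95.8 + 3 * 6.5 / sqrt(4)

105.55


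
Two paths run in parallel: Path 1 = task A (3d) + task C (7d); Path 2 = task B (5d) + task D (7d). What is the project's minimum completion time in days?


Path 1 = 3 + 7 = 10 days
Path 2 = 5 + 7 = 12 days
Duration = max(10, 12) = 12 days

12 days


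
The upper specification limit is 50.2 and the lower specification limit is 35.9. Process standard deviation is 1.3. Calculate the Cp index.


Cp = (50.2 - 35.9) / (6 * 1.3)

1.83


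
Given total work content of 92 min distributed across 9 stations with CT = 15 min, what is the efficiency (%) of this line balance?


Formula: Efficiency = Sum of Task Times / (N_stations * CT) * 100
Total station capacity = 9 stations * 15 min = 135 min
Efficiency = 92 / 135 * 100 = 68.1%

68.1%


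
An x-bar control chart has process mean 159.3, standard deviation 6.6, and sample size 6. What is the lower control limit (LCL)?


LCL = 159.3 - 3 * 6.6 / sqrt(6)

151.22


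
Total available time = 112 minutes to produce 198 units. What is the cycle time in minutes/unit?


Formula: CT = Available Time / Number of Units
CT = 112 min / 198 units
CT = 0.57 min/unit

0.57 min/unit


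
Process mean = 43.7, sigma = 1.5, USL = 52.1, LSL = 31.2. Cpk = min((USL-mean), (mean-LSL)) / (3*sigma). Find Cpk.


Cpu = (52.1 - 43.7) / (3 * 1.5) = 1.87
Cpl = (43.7 - 31.2) / (3 * 1.5) = 2.78
Cpk = min(1.87, 2.78) = 1.87

1.87


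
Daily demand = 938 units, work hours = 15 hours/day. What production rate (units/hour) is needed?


Formula: Production Rate = Daily Demand / Available Hours
Rate = 938 units/day / 15 hours/day
Rate = 62.5 units/hour

62.5 units/hour


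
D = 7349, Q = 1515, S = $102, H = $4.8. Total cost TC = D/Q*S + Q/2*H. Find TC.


TC = 7349/1515 * 102 + 1515/2 * 4.8

$4130.78


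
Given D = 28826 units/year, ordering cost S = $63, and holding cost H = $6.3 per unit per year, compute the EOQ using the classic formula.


Formula: EOQ = sqrt(2 * D * S / H)
Numerator: 2 * 28826 * 63 = 3632076
2DS/H = 3632076 / 6.3 = 576520.0
EOQ = sqrt(576520.0) = 759.3 units

759.3 units


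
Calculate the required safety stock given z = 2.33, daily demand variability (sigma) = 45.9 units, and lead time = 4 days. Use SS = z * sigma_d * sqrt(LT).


Formula: SS = z * sigma_d * sqrt(LT)
sqrt(LT) = sqrt(4) = 2.0
SS = 2.33 * 45.9 * 2.0
SS = 213.9 units

213.9 units


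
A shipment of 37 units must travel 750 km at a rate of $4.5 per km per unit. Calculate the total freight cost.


TC = dist * cost * units = 750 * 4.5 * 37 = $124875.00

$124875.00


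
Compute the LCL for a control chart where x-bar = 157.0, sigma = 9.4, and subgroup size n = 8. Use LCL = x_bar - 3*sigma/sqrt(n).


LCL = 157.0 - 3 * 9.4 / sqrt(8)

147.03


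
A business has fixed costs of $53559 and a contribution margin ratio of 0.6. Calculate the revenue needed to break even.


Formula: BER = Fixed Costs / Contribution Margin Ratio
BER = $53559 / 0.6
BER = $89265.00 (to the nearest cent)

$89265.00


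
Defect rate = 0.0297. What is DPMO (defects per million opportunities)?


DPMO = defect_rate * 1000000 = 0.0297 * 1000000

29700


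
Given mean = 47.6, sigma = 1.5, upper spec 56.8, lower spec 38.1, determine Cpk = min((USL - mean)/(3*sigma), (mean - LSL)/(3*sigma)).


Cpu = (56.8 - 47.6) / (3 * 1.5) = 2.04
Cpl = (47.6 - 38.1) / (3 * 1.5) = 2.11
Cpk = min(2.04, 2.11) = 2.04

2.04


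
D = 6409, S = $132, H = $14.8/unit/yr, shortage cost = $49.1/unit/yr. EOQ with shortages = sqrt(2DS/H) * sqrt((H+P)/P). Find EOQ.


Formula: EOQ* = sqrt(2DS/H) * sqrt((H+P)/P)
Base EOQ = sqrt(2*6409*132/14.8) = 338.12 units
Correction = sqrt((14.8+49.1)/49.1) = 1.1408
EOQ* = 338.12 * 1.1408 = 385.7 units

385.7 units


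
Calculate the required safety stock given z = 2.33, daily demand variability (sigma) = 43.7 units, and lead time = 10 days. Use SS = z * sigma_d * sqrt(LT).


Formula: SS = z * sigma_d * sqrt(LT)
sqrt(LT) = sqrt(10) = 3.1623
SS = 2.33 * 43.7 * 3.1623
SS = 322.0 units

322.0 units


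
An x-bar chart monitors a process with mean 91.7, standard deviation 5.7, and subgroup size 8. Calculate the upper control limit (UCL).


UCL = 91.7 + 3 * 5.7 / sqrt(8)

97.75


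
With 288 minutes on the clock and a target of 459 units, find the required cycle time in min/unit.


Formula: CT = Available Time / Number of Units
CT = 288 min / 459 units
CT = 0.63 min/unit

0.63 min/unit


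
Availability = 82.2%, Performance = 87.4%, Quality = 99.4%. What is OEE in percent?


Formula: OEE = Availability * Performance * Quality / 10000
A * P = 82.2% * 87.4% / 100 = 71.84%
OEE = 71.84% * 99.4% / 100 = 71.4%

71.4%


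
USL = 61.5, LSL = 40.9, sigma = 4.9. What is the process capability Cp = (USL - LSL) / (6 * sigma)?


Cp = (61.5 - 40.9) / (6 * 4.9)

0.7


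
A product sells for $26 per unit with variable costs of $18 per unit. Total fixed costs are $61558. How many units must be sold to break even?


Formula: BEQ = Fixed Costs / (Price - Variable Cost)
Contribution margin = $26 - $18 = $8/unit
BEQ = ceil($61558 / $8/unit) = ceil(7694.75) = 7695 units

7695 units


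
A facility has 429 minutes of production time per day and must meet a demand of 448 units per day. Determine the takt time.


Formula: Takt Time = Available Production Time / Customer Demand
Takt = 429 min/day / 448 units/day
Takt = 0.96 min/unit

0.96 min/unit


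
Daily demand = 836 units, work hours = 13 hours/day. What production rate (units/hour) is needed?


Formula: Production Rate = Daily Demand / Available Hours
Rate = 836 units/day / 13 hours/day
Rate = 64.3 units/hour

64.3 units/hour


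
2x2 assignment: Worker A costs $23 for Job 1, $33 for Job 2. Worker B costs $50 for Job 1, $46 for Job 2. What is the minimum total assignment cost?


Option 1: A->1 + B->2 = $23 + $46 = $69
Option 2: A->2 + B->1 = $33 + $50 = $83
Min cost = min($69, $83) = $69

$69


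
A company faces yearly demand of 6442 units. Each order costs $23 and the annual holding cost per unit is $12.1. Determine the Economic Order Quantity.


Formula: EOQ = sqrt(2 * D * S / H)
Numerator: 2 * 6442 * 23 = 296332
2DS/H = 296332 / 12.1 = 24490.2
EOQ = sqrt(24490.2) = 156.5 units

156.5 units


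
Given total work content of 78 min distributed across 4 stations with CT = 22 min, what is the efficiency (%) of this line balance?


Formula: Efficiency = Sum of Task Times / (N_stations * CT) * 100
Total station capacity = 4 stations * 22 min = 88 min
Efficiency = 78 / 88 * 100 = 88.6%

88.6%


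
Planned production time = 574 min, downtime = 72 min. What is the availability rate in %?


Formula: Availability = (Planned Time - Downtime) / Planned Time * 100
Uptime = 574 - 72 = 502 min
Availability = 502 / 574 * 100 = 87.5%

87.5%
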